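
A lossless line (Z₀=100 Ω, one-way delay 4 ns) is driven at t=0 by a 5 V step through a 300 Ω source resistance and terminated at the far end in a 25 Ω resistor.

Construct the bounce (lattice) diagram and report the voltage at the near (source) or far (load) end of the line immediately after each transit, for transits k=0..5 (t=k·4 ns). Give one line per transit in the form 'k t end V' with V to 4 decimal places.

0 0 source 1.2500
1 4 load 0.5000
2 8 source 0.1250
3 12 load 0.3500
4 16 source 0.4625
5 20 load 0.3950

Γ_L=-0.600000, Γ_S=0.500000; launch V₁=5·100/400=1.250000
k=0 src: V=1.2500
k=1 load: inc=1.250000, refl=1.250000·-0.600000=-0.7500; V=0.000000+1.250000+-0.750000=0.5000
k=2 src: inc=-0.750000, refl=-0.750000·0.500000=-0.3750; V=1.250000+-0.750000+-0.375000=0.1250
k=3 load: inc=-0.375000, refl=-0.375000·-0.600000=0.2250; V=0.500000+-0.375000+0.225000=0.3500
k=4 src: inc=0.225000, refl=0.225000·0.500000=0.1125; V=0.125000+0.225000+0.112500=0.4625
k=5 load: inc=0.112500, refl=0.112500·-0.600000=-0.0675; V=0.350000+0.112500+-0.067500=0.3950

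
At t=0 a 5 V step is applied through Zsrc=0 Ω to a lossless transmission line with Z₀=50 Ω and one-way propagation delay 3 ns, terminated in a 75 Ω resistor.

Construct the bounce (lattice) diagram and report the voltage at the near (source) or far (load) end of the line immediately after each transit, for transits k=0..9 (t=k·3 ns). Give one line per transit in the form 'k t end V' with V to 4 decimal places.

0 0 source 5.0000
1 3 load 6.0000
2 6 source 5.0000
3 9 load 4.8000
4 12 source 5.0000
5 15 load 5.0400
6 18 source 5.0000
7 21 load 4.9920
8 24 source 5.0000
9 27 load 5.0016

Γ_L=0.200000, Γ_S=-1.000000; launch V₁=5·50/50=5.000000
k=0 src: V=5.0000
k=1 load: inc=5.000000, refl=5.000000·0.200000=1.0000; V=0.000000+5.000000+1.000000=6.0000
k=2 src: inc=1.000000, refl=1.000000·-1.000000=-1.0000; V=5.000000+1.000000+-1.000000=5.0000
k=3 load: inc=-1.000000, refl=-1.000000·0.200000=-0.2000; V=6.000000+-1.000000+-0.200000=4.8000
k=4 src: inc=-0.200000, refl=-0.200000·-1.000000=0.2000; V=5.000000+-0.200000+0.200000=5.0000
k=5 load: inc=0.200000, refl=0.200000·0.200000=0.0400; V=4.800000+0.200000+0.040000=5.0400
k=6 src: inc=0.040000, refl=0.040000·-1.000000=-0.0400; V=5.000000+0.040000+-0.040000=5.0000
k=7 load: inc=-0.040000, refl=-0.040000·0.200000=-0.0080; V=5.040000+-0.040000+-0.008000=4.9920
k=8 src: inc=-0.008000, refl=-0.008000·-1.000000=0.0080; V=5.000000+-0.008000+0.008000=5.0000
k=9 load: inc=0.008000, refl=0.008000·0.200000=0.0016; V=4.992000+0.008000+0.001600=5.0016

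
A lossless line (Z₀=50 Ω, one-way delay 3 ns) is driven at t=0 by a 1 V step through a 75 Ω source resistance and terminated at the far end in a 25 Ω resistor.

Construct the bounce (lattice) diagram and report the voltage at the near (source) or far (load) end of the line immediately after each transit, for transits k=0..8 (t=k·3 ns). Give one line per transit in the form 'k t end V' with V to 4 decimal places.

Γ_L=-0.333333, Γ_S=0.200000; launch V₁=1·50/125=0.400000
k=0 src: V=0.4000
k=1 load: inc=0.400000, refl=0.400000·-0.333333=-0.1333; V=0.000000+0.400000+-0.133333=0.2667
k=2 src: inc=-0.133333, refl=-0.133333·0.200000=-0.0267; V=0.400000+-0.133333+-0.026667=0.2400
k=3 load: inc=-0.026667, refl=-0.026667·-0.333333=0.0089; V=0.266667+-0.026667+0.008889=0.2489
k=4 src: inc=0.008889, refl=0.008889·0.200000=0.0018; V=0.240000+0.008889+0.001778=0.2507
k=5 load: inc=0.001778, refl=0.001778·-0.333333=-0.0006; V=0.248889+0.001778+-0.000593=0.2501
k=6 src: inc=-0.000593, refl=-0.000593·0.200000=-0.0001; V=0.250667+-0.000593+-0.000119=0.2500
k=7 load: inc=-0.000119, refl=-0.000119·-0.333333=0.0000; V=0.250074+-0.000119+0.000040=0.2500
k=8 src: inc=0.000040, refl=0.000040·0.200000=0.0000; V=0.249956+0.000040+0.000008=0.2500

0 0 source 0.4000
1 3 load 0.2667
2 6 source 0.2400
3 9 load 0.2489
4 12 source 0.2507
5 15 load 0.2501
6 18 source 0.2500
7 21 load 0.2500
8 24 source 0.2500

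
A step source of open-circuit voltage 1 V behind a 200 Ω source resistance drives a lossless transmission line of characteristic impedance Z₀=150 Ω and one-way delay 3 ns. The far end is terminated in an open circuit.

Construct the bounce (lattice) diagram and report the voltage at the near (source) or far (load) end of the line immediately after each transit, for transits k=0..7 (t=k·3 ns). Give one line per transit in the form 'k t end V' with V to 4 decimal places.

0 0 source 0.4286
1 3 load 0.8571
2 6 source 0.9184
3 9 load 0.9796
4 12 source 0.9883
5 15 load 0.9971
6 18 source 0.9983
7 21 load 0.9996

Γ_L=1.000000, Γ_S=0.142857; launch V₁=1·150/350=0.428571
k=0 src: V=0.4286
k=1 load: inc=0.428571, refl=0.428571·1.000000=0.4286; V=0.000000+0.428571+0.428571=0.8571
k=2 src: inc=0.428571, refl=0.428571·0.142857=0.0612; V=0.428571+0.428571+0.061224=0.9184
k=3 load: inc=0.061224, refl=0.061224·1.000000=0.0612; V=0.857143+0.061224+0.061224=0.9796
k=4 src: inc=0.061224, refl=0.061224·0.142857=0.0087; V=0.918367+0.061224+0.008746=0.9883
k=5 load: inc=0.008746, refl=0.008746·1.000000=0.0087; V=0.979592+0.008746+0.008746=0.9971
k=6 src: inc=0.008746, refl=0.008746·0.142857=0.0012; V=0.988338+0.008746+0.001249=0.9983
k=7 load: inc=0.001249, refl=0.001249·1.000000=0.0012; V=0.997085+0.001249+0.001249=0.9996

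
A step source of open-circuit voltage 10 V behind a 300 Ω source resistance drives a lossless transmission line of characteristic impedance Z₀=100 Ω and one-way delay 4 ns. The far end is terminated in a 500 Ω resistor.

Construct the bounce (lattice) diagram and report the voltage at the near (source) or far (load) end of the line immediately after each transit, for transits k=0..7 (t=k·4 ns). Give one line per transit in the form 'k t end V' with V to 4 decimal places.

0 0 source 2.5000
1 4 load 4.1667
2 8 source 5.0000
3 12 load 5.5556
4 16 source 5.8333
5 20 load 6.0185
6 24 source 6.1111
7 28 load 6.1728

Γ_L=0.666667, Γ_S=0.500000; launch V₁=10·100/400=2.500000
k=0 src: V=2.5000
k=1 load: inc=2.500000, refl=2.500000·0.666667=1.6667; V=0.000000+2.500000+1.666667=4.1667
k=2 src: inc=1.666667, refl=1.666667·0.500000=0.8333; V=2.500000+1.666667+0.833333=5.0000
k=3 load: inc=0.833333, refl=0.833333·0.666667=0.5556; V=4.166667+0.833333+0.555556=5.5556
k=4 src: inc=0.555556, refl=0.555556·0.500000=0.2778; V=5.000000+0.555556+0.277778=5.8333
k=5 load: inc=0.277778, refl=0.277778·0.666667=0.1852; V=5.555556+0.277778+0.185185=6.0185
k=6 src: inc=0.185185, refl=0.185185·0.500000=0.0926; V=5.833333+0.185185+0.092593=6.1111
k=7 load: inc=0.092593, refl=0.092593·0.666667=0.0617; V=6.018519+0.092593+0.061728=6.1728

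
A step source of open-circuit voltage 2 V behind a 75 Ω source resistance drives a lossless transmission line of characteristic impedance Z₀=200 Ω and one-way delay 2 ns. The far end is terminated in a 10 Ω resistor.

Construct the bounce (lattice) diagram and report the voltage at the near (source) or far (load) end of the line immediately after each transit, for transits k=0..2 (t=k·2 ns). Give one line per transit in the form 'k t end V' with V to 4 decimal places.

Γ_L=-0.904762, Γ_S=-0.454545; launch V₁=2·200/275=1.454545
k=0 src: V=1.4545
k=1 load: inc=1.454545, refl=1.454545·-0.904762=-1.3160; V=0.000000+1.454545+-1.316017=0.1385
k=2 src: inc=-1.316017, refl=-1.316017·-0.454545=0.5982; V=1.454545+-1.316017+0.598190=0.7367

0 0 source 1.4545
1 2 load 0.1385
2 4 source 0.7367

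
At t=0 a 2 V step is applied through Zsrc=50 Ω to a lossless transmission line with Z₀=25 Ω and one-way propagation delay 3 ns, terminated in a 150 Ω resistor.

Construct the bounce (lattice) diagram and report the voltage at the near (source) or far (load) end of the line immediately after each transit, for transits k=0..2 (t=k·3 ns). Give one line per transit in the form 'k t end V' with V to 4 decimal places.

Γ_L=0.714286, Γ_S=0.333333; launch V₁=2·25/75=0.666667
k=0 src: V=0.6667
k=1 load: inc=0.666667, refl=0.666667·0.714286=0.4762; V=0.000000+0.666667+0.476190=1.1429
k=2 src: inc=0.476190, refl=0.476190·0.333333=0.1587; V=0.666667+0.476190+0.158730=1.3016

0 0 source 0.6667
1 3 load 1.1429
2 6 source 1.3016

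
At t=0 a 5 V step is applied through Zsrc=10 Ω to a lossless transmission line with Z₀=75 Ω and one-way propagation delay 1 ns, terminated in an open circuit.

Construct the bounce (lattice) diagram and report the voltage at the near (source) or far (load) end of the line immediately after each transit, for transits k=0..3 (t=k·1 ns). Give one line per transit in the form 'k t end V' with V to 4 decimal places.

Γ_L=1.000000, Γ_S=-0.764706; launch V₁=5·75/85=4.411765
k=0 src: V=4.4118
k=1 load: inc=4.411765, refl=4.411765·1.000000=4.4118; V=0.000000+4.411765+4.411765=8.8235
k=2 src: inc=4.411765, refl=4.411765·-0.764706=-3.3737; V=4.411765+4.411765+-3.373702=5.4498
k=3 load: inc=-3.373702, refl=-3.373702·1.000000=-3.3737; V=8.823529+-3.373702+-3.373702=2.0761

0 0 source 4.4118
1 1 load 8.8235
2 2 source 5.4498
3 3 load 2.0761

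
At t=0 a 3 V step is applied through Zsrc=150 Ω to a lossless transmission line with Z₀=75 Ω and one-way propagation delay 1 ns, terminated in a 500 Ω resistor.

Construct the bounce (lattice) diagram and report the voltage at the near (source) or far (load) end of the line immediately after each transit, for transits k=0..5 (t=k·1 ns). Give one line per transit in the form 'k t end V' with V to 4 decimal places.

0 0 source 1.0000
1 1 load 1.7391
2 2 source 1.9855
3 3 load 2.1676
4 4 source 2.2283
5 5 load 2.2732

Γ_L=0.739130, Γ_S=0.333333; launch V₁=3·75/225=1.000000
k=0 src: V=1.0000
k=1 load: inc=1.000000, refl=1.000000·0.739130=0.7391; V=0.000000+1.000000+0.739130=1.7391
k=2 src: inc=0.739130, refl=0.739130·0.333333=0.2464; V=1.000000+0.739130+0.246377=1.9855
k=3 load: inc=0.246377, refl=0.246377·0.739130=0.1821; V=1.739130+0.246377+0.182105=2.1676
k=4 src: inc=0.182105, refl=0.182105·0.333333=0.0607; V=1.985507+0.182105+0.060702=2.2283
k=5 load: inc=0.060702, refl=0.060702·0.739130=0.0449; V=2.167612+0.060702+0.044866=2.2732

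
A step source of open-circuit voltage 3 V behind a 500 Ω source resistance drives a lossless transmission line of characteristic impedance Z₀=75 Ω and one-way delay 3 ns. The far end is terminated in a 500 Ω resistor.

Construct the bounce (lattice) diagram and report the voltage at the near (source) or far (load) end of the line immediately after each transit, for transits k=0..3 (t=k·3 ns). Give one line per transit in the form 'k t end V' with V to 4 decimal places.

Γ_L=0.739130, Γ_S=0.739130; launch V₁=3·75/575=0.391304
k=0 src: V=0.3913
k=1 load: inc=0.391304, refl=0.391304·0.739130=0.2892; V=0.000000+0.391304+0.289225=0.6805
k=2 src: inc=0.289225, refl=0.289225·0.739130=0.2138; V=0.391304+0.289225+0.213775=0.8943
k=3 load: inc=0.213775, refl=0.213775·0.739130=0.1580; V=0.680529+0.213775+0.158008=1.0523

0 0 source 0.3913
1 3 load 0.6805
2 6 source 0.8943
3 9 load 1.0523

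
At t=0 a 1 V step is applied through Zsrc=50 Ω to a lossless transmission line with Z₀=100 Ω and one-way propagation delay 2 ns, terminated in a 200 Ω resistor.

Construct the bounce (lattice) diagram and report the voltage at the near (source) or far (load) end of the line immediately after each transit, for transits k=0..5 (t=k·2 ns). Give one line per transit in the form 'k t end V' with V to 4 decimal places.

0 0 source 0.6667
1 2 load 0.8889
2 4 source 0.8148
3 6 load 0.7901
4 8 source 0.7984
5 10 load 0.8011

Γ_L=0.333333, Γ_S=-0.333333; launch V₁=1·100/150=0.666667
k=0 src: V=0.6667
k=1 load: inc=0.666667, refl=0.666667·0.333333=0.2222; V=0.000000+0.666667+0.222222=0.8889
k=2 src: inc=0.222222, refl=0.222222·-0.333333=-0.0741; V=0.666667+0.222222+-0.074074=0.8148
k=3 load: inc=-0.074074, refl=-0.074074·0.333333=-0.0247; V=0.888889+-0.074074+-0.024691=0.7901
k=4 src: inc=-0.024691, refl=-0.024691·-0.333333=0.0082; V=0.814815+-0.024691+0.008230=0.7984
k=5 load: inc=0.008230, refl=0.008230·0.333333=0.0027; V=0.790123+0.008230+0.002743=0.8011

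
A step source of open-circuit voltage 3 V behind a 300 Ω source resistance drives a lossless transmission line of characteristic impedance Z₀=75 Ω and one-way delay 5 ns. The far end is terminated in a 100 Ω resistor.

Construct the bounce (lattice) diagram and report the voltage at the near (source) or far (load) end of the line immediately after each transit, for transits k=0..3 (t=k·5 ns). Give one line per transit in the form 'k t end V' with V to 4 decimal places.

0 0 source 0.6000
1 5 load 0.6857
2 10 source 0.7371
3 15 load 0.7445

Γ_L=0.142857, Γ_S=0.600000; launch V₁=3·75/375=0.600000
k=0 src: V=0.6000
k=1 load: inc=0.600000, refl=0.600000·0.142857=0.0857; V=0.000000+0.600000+0.085714=0.6857
k=2 src: inc=0.085714, refl=0.085714·0.600000=0.0514; V=0.600000+0.085714+0.051429=0.7371
k=3 load: inc=0.051429, refl=0.051429·0.142857=0.0073; V=0.685714+0.051429+0.007347=0.7445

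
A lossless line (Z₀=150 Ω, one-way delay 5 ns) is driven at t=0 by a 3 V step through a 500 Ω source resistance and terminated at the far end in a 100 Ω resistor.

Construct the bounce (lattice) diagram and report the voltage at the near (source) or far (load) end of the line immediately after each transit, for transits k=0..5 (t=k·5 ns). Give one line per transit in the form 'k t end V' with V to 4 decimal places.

Γ_L=-0.200000, Γ_S=0.538462; launch V₁=3·150/650=0.692308
k=0 src: V=0.6923
k=1 load: inc=0.692308, refl=0.692308·-0.200000=-0.1385; V=0.000000+0.692308+-0.138462=0.5538
k=2 src: inc=-0.138462, refl=-0.138462·0.538462=-0.0746; V=0.692308+-0.138462+-0.074556=0.4793
k=3 load: inc=-0.074556, refl=-0.074556·-0.200000=0.0149; V=0.553846+-0.074556+0.014911=0.4942
k=4 src: inc=0.014911, refl=0.014911·0.538462=0.0080; V=0.479290+0.014911+0.008029=0.5022
k=5 load: inc=0.008029, refl=0.008029·-0.200000=-0.0016; V=0.494201+0.008029+-0.001606=0.5006

0 0 source 0.6923
1 5 load 0.5538
2 10 source 0.4793
3 15 load 0.4942
4 20 source 0.5022
5 25 load 0.5006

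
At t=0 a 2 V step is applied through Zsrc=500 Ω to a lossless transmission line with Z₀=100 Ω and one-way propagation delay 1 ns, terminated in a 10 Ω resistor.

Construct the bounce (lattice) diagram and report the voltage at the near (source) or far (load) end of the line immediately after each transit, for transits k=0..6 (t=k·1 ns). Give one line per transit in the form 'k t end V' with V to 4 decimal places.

Γ_L=-0.818182, Γ_S=0.666667; launch V₁=2·100/600=0.333333
k=0 src: V=0.3333
k=1 load: inc=0.333333, refl=0.333333·-0.818182=-0.2727; V=0.000000+0.333333+-0.272727=0.0606
k=2 src: inc=-0.272727, refl=-0.272727·0.666667=-0.1818; V=0.333333+-0.272727+-0.181818=-0.1212
k=3 load: inc=-0.181818, refl=-0.181818·-0.818182=0.1488; V=0.060606+-0.181818+0.148760=0.0275
k=4 src: inc=0.148760, refl=0.148760·0.666667=0.0992; V=-0.121212+0.148760+0.099174=0.1267
k=5 load: inc=0.099174, refl=0.099174·-0.818182=-0.0811; V=0.027548+0.099174+-0.081142=0.0456
k=6 src: inc=-0.081142, refl=-0.081142·0.666667=-0.0541; V=0.126722+-0.081142+-0.054095=-0.0085

0 0 source 0.3333
1 1 load 0.0606
2 2 source -0.1212
3 3 load 0.0275
4 4 source 0.1267
5 5 load 0.0456
6 6 source -0.0085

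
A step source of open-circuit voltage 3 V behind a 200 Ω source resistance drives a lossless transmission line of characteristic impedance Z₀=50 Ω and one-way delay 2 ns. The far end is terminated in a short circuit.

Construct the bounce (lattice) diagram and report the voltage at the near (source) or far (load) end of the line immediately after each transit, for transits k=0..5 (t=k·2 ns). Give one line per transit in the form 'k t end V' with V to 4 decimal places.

0 0 source 0.6000
1 2 load 0.0000
2 4 source -0.3600
3 6 load 0.0000
4 8 source 0.2160
5 10 load 0.0000

Γ_L=-1.000000, Γ_S=0.600000; launch V₁=3·50/250=0.600000
k=0 src: V=0.6000
k=1 load: inc=0.600000, refl=0.600000·-1.000000=-0.6000; V=0.000000+0.600000+-0.600000=0.0000
k=2 src: inc=-0.600000, refl=-0.600000·0.600000=-0.3600; V=0.600000+-0.600000+-0.360000=-0.3600
k=3 load: inc=-0.360000, refl=-0.360000·-1.000000=0.3600; V=0.000000+-0.360000+0.360000=0.0000
k=4 src: inc=0.360000, refl=0.360000·0.600000=0.2160; V=-0.360000+0.360000+0.216000=0.2160
k=5 load: inc=0.216000, refl=0.216000·-1.000000=-0.2160; V=0.000000+0.216000+-0.216000=0.0000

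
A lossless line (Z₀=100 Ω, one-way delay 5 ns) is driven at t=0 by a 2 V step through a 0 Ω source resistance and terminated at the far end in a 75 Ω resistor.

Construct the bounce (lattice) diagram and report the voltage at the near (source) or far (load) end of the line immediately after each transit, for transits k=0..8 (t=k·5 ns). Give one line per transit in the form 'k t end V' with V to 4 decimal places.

0 0 source 2.0000
1 5 load 1.7143
2 10 source 2.0000
3 15 load 1.9592
4 20 source 2.0000
5 25 load 1.9942
6 30 source 2.0000
7 35 load 1.9992
8 40 source 2.0000

Γ_L=-0.142857, Γ_S=-1.000000; launch V₁=2·100/100=2.000000
k=0 src: V=2.0000
k=1 load: inc=2.000000, refl=2.000000·-0.142857=-0.2857; V=0.000000+2.000000+-0.285714=1.7143
k=2 src: inc=-0.285714, refl=-0.285714·-1.000000=0.2857; V=2.000000+-0.285714+0.285714=2.0000
k=3 load: inc=0.285714, refl=0.285714·-0.142857=-0.0408; V=1.714286+0.285714+-0.040816=1.9592
k=4 src: inc=-0.040816, refl=-0.040816·-1.000000=0.0408; V=2.000000+-0.040816+0.040816=2.0000
k=5 load: inc=0.040816, refl=0.040816·-0.142857=-0.0058; V=1.959184+0.040816+-0.005831=1.9942
k=6 src: inc=-0.005831, refl=-0.005831·-1.000000=0.0058; V=2.000000+-0.005831+0.005831=2.0000
k=7 load: inc=0.005831, refl=0.005831·-0.142857=-0.0008; V=1.994169+0.005831+-0.000833=1.9992
k=8 src: inc=-0.000833, refl=-0.000833·-1.000000=0.0008; V=2.000000+-0.000833+0.000833=2.0000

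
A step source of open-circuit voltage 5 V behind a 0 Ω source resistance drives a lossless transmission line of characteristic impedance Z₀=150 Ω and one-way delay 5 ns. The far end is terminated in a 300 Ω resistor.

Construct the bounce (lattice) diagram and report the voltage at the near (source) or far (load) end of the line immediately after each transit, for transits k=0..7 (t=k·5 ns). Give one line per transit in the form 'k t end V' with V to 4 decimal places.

0 0 source 5.0000
1 5 load 6.6667
2 10 source 5.0000
3 15 load 4.4444
4 20 source 5.0000
5 25 load 5.1852
6 30 source 5.0000
7 35 load 4.9383

Γ_L=0.333333, Γ_S=-1.000000; launch V₁=5·150/150=5.000000
k=0 src: V=5.0000
k=1 load: inc=5.000000, refl=5.000000·0.333333=1.6667; V=0.000000+5.000000+1.666667=6.6667
k=2 src: inc=1.666667, refl=1.666667·-1.000000=-1.6667; V=5.000000+1.666667+-1.666667=5.0000
k=3 load: inc=-1.666667, refl=-1.666667·0.333333=-0.5556; V=6.666667+-1.666667+-0.555556=4.4444
k=4 src: inc=-0.555556, refl=-0.555556·-1.000000=0.5556; V=5.000000+-0.555556+0.555556=5.0000
k=5 load: inc=0.555556, refl=0.555556·0.333333=0.1852; V=4.444444+0.555556+0.185185=5.1852
k=6 src: inc=0.185185, refl=0.185185·-1.000000=-0.1852; V=5.000000+0.185185+-0.185185=5.0000
k=7 load: inc=-0.185185, refl=-0.185185·0.333333=-0.0617; V=5.185185+-0.185185+-0.061728=4.9383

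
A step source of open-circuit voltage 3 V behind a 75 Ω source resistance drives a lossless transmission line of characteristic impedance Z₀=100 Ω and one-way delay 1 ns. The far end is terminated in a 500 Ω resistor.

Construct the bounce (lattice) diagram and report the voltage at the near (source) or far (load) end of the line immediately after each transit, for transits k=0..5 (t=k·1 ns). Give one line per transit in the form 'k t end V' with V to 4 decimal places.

Γ_L=0.666667, Γ_S=-0.142857; launch V₁=3·100/175=1.714286
k=0 src: V=1.7143
k=1 load: inc=1.714286, refl=1.714286·0.666667=1.1429; V=0.000000+1.714286+1.142857=2.8571
k=2 src: inc=1.142857, refl=1.142857·-0.142857=-0.1633; V=1.714286+1.142857+-0.163265=2.6939
k=3 load: inc=-0.163265, refl=-0.163265·0.666667=-0.1088; V=2.857143+-0.163265+-0.108844=2.5850
k=4 src: inc=-0.108844, refl=-0.108844·-0.142857=0.0155; V=2.693878+-0.108844+0.015549=2.6006
k=5 load: inc=0.015549, refl=0.015549·0.666667=0.0104; V=2.585034+0.015549+0.010366=2.6109

0 0 source 1.7143
1 1 load 2.8571
2 2 source 2.6939
3 3 load 2.5850
4 4 source 2.6006
5 5 load 2.6109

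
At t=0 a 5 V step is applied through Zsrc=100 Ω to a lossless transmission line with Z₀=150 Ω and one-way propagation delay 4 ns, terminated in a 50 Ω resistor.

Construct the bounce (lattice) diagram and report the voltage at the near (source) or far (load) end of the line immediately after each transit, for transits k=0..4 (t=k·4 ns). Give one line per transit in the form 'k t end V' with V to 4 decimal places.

0 0 source 3.0000
1 4 load 1.5000
2 8 source 1.8000
3 12 load 1.6500
4 16 source 1.6800

Γ_L=-0.500000, Γ_S=-0.200000; launch V₁=5·150/250=3.000000
k=0 src: V=3.0000
k=1 load: inc=3.000000, refl=3.000000·-0.500000=-1.5000; V=0.000000+3.000000+-1.500000=1.5000
k=2 src: inc=-1.500000, refl=-1.500000·-0.200000=0.3000; V=3.000000+-1.500000+0.300000=1.8000
k=3 load: inc=0.300000, refl=0.300000·-0.500000=-0.1500; V=1.500000+0.300000+-0.150000=1.6500
k=4 src: inc=-0.150000, refl=-0.150000·-0.200000=0.0300; V=1.800000+-0.150000+0.030000=1.6800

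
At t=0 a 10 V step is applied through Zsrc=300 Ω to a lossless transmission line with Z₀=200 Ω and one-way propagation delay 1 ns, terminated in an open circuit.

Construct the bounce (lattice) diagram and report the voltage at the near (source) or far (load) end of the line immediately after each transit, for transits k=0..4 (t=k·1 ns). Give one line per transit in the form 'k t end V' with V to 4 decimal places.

Γ_L=1.000000, Γ_S=0.200000; launch V₁=10·200/500=4.000000
k=0 src: V=4.0000
k=1 load: inc=4.000000, refl=4.000000·1.000000=4.0000; V=0.000000+4.000000+4.000000=8.0000
k=2 src: inc=4.000000, refl=4.000000·0.200000=0.8000; V=4.000000+4.000000+0.800000=8.8000
k=3 load: inc=0.800000, refl=0.800000·1.000000=0.8000; V=8.000000+0.800000+0.800000=9.6000
k=4 src: inc=0.800000, refl=0.800000·0.200000=0.1600; V=8.800000+0.800000+0.160000=9.7600

0 0 source 4.0000
1 1 load 8.0000
2 2 source 8.8000
3 3 load 9.6000
4 4 source 9.7600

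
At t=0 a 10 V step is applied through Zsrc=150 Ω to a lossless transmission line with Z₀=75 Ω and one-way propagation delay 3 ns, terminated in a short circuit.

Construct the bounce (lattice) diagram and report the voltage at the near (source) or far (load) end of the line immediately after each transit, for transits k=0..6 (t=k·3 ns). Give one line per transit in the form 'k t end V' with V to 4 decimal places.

Γ_L=-1.000000, Γ_S=0.333333; launch V₁=10·75/225=3.333333
k=0 src: V=3.3333
k=1 load: inc=3.333333, refl=3.333333·-1.000000=-3.3333; V=0.000000+3.333333+-3.333333=0.0000
k=2 src: inc=-3.333333, refl=-3.333333·0.333333=-1.1111; V=3.333333+-3.333333+-1.111111=-1.1111
k=3 load: inc=-1.111111, refl=-1.111111·-1.000000=1.1111; V=0.000000+-1.111111+1.111111=0.0000
k=4 src: inc=1.111111, refl=1.111111·0.333333=0.3704; V=-1.111111+1.111111+0.370370=0.3704
k=5 load: inc=0.370370, refl=0.370370·-1.000000=-0.3704; V=0.000000+0.370370+-0.370370=0.0000
k=6 src: inc=-0.370370, refl=-0.370370·0.333333=-0.1235; V=0.370370+-0.370370+-0.123457=-0.1235

0 0 source 3.3333
1 3 load 0.0000
2 6 source -1.1111
3 9 load 0.0000
4 12 source 0.3704
5 15 load 0.0000
6 18 source -0.1235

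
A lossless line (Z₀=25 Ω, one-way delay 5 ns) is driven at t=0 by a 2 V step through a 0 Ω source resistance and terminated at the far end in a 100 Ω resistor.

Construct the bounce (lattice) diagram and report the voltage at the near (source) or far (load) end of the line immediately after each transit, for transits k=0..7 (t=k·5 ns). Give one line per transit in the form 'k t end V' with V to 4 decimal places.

Γ_L=0.600000, Γ_S=-1.000000; launch V₁=2·25/25=2.000000
k=0 src: V=2.0000
k=1 load: inc=2.000000, refl=2.000000·0.600000=1.2000; V=0.000000+2.000000+1.200000=3.2000
k=2 src: inc=1.200000, refl=1.200000·-1.000000=-1.2000; V=2.000000+1.200000+-1.200000=2.0000
k=3 load: inc=-1.200000, refl=-1.200000·0.600000=-0.7200; V=3.200000+-1.200000+-0.720000=1.2800
k=4 src: inc=-0.720000, refl=-0.720000·-1.000000=0.7200; V=2.000000+-0.720000+0.720000=2.0000
k=5 load: inc=0.720000, refl=0.720000·0.600000=0.4320; V=1.280000+0.720000+0.432000=2.4320
k=6 src: inc=0.432000, refl=0.432000·-1.000000=-0.4320; V=2.000000+0.432000+-0.432000=2.0000
k=7 load: inc=-0.432000, refl=-0.432000·0.600000=-0.2592; V=2.432000+-0.432000+-0.259200=1.7408

0 0 source 2.0000
1 5 load 3.2000
2 10 source 2.0000
3 15 load 1.2800
4 20 source 2.0000
5 25 load 2.4320
6 30 source 2.0000
7 35 load 1.7408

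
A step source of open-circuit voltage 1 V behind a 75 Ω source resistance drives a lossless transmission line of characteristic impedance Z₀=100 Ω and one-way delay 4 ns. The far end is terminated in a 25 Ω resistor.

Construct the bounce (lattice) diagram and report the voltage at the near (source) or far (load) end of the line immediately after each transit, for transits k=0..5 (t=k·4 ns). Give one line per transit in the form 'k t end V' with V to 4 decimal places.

0 0 source 0.5714
1 4 load 0.2286
2 8 source 0.2776
3 12 load 0.2482
4 16 source 0.2524
5 20 load 0.2498

Γ_L=-0.600000, Γ_S=-0.142857; launch V₁=1·100/175=0.571429
k=0 src: V=0.5714
k=1 load: inc=0.571429, refl=0.571429·-0.600000=-0.3429; V=0.000000+0.571429+-0.342857=0.2286
k=2 src: inc=-0.342857, refl=-0.342857·-0.142857=0.0490; V=0.571429+-0.342857+0.048980=0.2776
k=3 load: inc=0.048980, refl=0.048980·-0.600000=-0.0294; V=0.228571+0.048980+-0.029388=0.2482
k=4 src: inc=-0.029388, refl=-0.029388·-0.142857=0.0042; V=0.277551+-0.029388+0.004198=0.2524
k=5 load: inc=0.004198, refl=0.004198·-0.600000=-0.0025; V=0.248163+0.004198+-0.002519=0.2498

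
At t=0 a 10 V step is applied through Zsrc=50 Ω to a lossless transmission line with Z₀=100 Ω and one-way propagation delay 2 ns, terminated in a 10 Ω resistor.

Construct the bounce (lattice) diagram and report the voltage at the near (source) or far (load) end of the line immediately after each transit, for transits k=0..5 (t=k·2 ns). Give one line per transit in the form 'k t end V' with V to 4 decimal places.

Γ_L=-0.818182, Γ_S=-0.333333; launch V₁=10·100/150=6.666667
k=0 src: V=6.6667
k=1 load: inc=6.666667, refl=6.666667·-0.818182=-5.4545; V=0.000000+6.666667+-5.454545=1.2121
k=2 src: inc=-5.454545, refl=-5.454545·-0.333333=1.8182; V=6.666667+-5.454545+1.818182=3.0303
k=3 load: inc=1.818182, refl=1.818182·-0.818182=-1.4876; V=1.212121+1.818182+-1.487603=1.5427
k=4 src: inc=-1.487603, refl=-1.487603·-0.333333=0.4959; V=3.030303+-1.487603+0.495868=2.0386
k=5 load: inc=0.495868, refl=0.495868·-0.818182=-0.4057; V=1.542700+0.495868+-0.405710=1.6329

0 0 source 6.6667
1 2 load 1.2121
2 4 source 3.0303
3 6 load 1.5427
4 8 source 2.0386
5 10 load 1.6329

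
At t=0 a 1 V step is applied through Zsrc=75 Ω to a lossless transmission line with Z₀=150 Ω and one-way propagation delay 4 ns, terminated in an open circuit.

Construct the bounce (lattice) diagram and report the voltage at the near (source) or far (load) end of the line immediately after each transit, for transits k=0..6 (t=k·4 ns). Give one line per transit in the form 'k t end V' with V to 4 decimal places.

Γ_L=1.000000, Γ_S=-0.333333; launch V₁=1·150/225=0.666667
k=0 src: V=0.6667
k=1 load: inc=0.666667, refl=0.666667·1.000000=0.6667; V=0.000000+0.666667+0.666667=1.3333
k=2 src: inc=0.666667, refl=0.666667·-0.333333=-0.2222; V=0.666667+0.666667+-0.222222=1.1111
k=3 load: inc=-0.222222, refl=-0.222222·1.000000=-0.2222; V=1.333333+-0.222222+-0.222222=0.8889
k=4 src: inc=-0.222222, refl=-0.222222·-0.333333=0.0741; V=1.111111+-0.222222+0.074074=0.9630
k=5 load: inc=0.074074, refl=0.074074·1.000000=0.0741; V=0.888889+0.074074+0.074074=1.0370
k=6 src: inc=0.074074, refl=0.074074·-0.333333=-0.0247; V=0.962963+0.074074+-0.024691=1.0123

0 0 source 0.6667
1 4 load 1.3333
2 8 source 1.1111
3 12 load 0.8889
4 16 source 0.9630
5 20 load 1.0370
6 24 source 1.0123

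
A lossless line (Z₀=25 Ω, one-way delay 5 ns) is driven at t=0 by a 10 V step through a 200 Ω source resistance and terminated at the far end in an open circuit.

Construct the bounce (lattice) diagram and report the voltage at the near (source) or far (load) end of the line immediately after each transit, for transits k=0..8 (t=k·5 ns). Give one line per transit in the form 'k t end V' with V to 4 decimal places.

Γ_L=1.000000, Γ_S=0.777778; launch V₁=10·25/225=1.111111
k=0 src: V=1.1111
k=1 load: inc=1.111111, refl=1.111111·1.000000=1.1111; V=0.000000+1.111111+1.111111=2.2222
k=2 src: inc=1.111111, refl=1.111111·0.777778=0.8642; V=1.111111+1.111111+0.864198=3.0864
k=3 load: inc=0.864198, refl=0.864198·1.000000=0.8642; V=2.222222+0.864198+0.864198=3.9506
k=4 src: inc=0.864198, refl=0.864198·0.777778=0.6722; V=3.086420+0.864198+0.672154=4.6228
k=5 load: inc=0.672154, refl=0.672154·1.000000=0.6722; V=3.950617+0.672154+0.672154=5.2949
k=6 src: inc=0.672154, refl=0.672154·0.777778=0.5228; V=4.622771+0.672154+0.522786=5.8177
k=7 load: inc=0.522786, refl=0.522786·1.000000=0.5228; V=5.294925+0.522786+0.522786=6.3405
k=8 src: inc=0.522786, refl=0.522786·0.777778=0.4066; V=5.817711+0.522786+0.406611=6.7471

0 0 source 1.1111
1 5 load 2.2222
2 10 source 3.0864
3 15 load 3.9506
4 20 source 4.6228
5 25 load 5.2949
6 30 source 5.8177
7 35 load 6.3405
8 40 source 6.7471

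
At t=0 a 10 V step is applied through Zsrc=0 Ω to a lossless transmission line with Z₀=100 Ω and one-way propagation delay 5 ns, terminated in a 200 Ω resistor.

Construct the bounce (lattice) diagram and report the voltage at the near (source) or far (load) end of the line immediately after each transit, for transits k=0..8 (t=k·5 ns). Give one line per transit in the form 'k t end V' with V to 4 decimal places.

Γ_L=0.333333, Γ_S=-1.000000; launch V₁=10·100/100=10.000000
k=0 src: V=10.0000
k=1 load: inc=10.000000, refl=10.000000·0.333333=3.3333; V=0.000000+10.000000+3.333333=13.3333
k=2 src: inc=3.333333, refl=3.333333·-1.000000=-3.3333; V=10.000000+3.333333+-3.333333=10.0000
k=3 load: inc=-3.333333, refl=-3.333333·0.333333=-1.1111; V=13.333333+-3.333333+-1.111111=8.8889
k=4 src: inc=-1.111111, refl=-1.111111·-1.000000=1.1111; V=10.000000+-1.111111+1.111111=10.0000
k=5 load: inc=1.111111, refl=1.111111·0.333333=0.3704; V=8.888889+1.111111+0.370370=10.3704
k=6 src: inc=0.370370, refl=0.370370·-1.000000=-0.3704; V=10.000000+0.370370+-0.370370=10.0000
k=7 load: inc=-0.370370, refl=-0.370370·0.333333=-0.1235; V=10.370370+-0.370370+-0.123457=9.8765
k=8 src: inc=-0.123457, refl=-0.123457·-1.000000=0.1235; V=10.000000+-0.123457+0.123457=10.0000

0 0 source 10.0000
1 5 load 13.3333
2 10 source 10.0000
3 15 load 8.8889
4 20 source 10.0000
5 25 load 10.3704
6 30 source 10.0000
7 35 load 9.8765
8 40 source 10.0000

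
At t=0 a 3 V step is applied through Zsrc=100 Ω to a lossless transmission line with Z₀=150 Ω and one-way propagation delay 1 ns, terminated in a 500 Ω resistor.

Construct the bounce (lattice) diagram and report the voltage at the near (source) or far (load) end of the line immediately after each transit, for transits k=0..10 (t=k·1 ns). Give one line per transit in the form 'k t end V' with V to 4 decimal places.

Γ_L=0.538462, Γ_S=-0.200000; launch V₁=3·150/250=1.800000
k=0 src: V=1.8000
k=1 load: inc=1.800000, refl=1.800000·0.538462=0.9692; V=0.000000+1.800000+0.969231=2.7692
k=2 src: inc=0.969231, refl=0.969231·-0.200000=-0.1938; V=1.800000+0.969231+-0.193846=2.5754
k=3 load: inc=-0.193846, refl=-0.193846·0.538462=-0.1044; V=2.769231+-0.193846+-0.104379=2.4710
k=4 src: inc=-0.104379, refl=-0.104379·-0.200000=0.0209; V=2.575385+-0.104379+0.020876=2.4919
k=5 load: inc=0.020876, refl=0.020876·0.538462=0.0112; V=2.471006+0.020876+0.011241=2.5031
k=6 src: inc=0.011241, refl=0.011241·-0.200000=-0.0022; V=2.491882+0.011241+-0.002248=2.5009
k=7 load: inc=-0.002248, refl=-0.002248·0.538462=-0.0012; V=2.503122+-0.002248+-0.001211=2.4997
k=8 src: inc=-0.001211, refl=-0.001211·-0.200000=0.0002; V=2.500874+-0.001211+0.000242=2.4999
k=9 load: inc=0.000242, refl=0.000242·0.538462=0.0001; V=2.499664+0.000242+0.000130=2.5000
k=10 src: inc=0.000130, refl=0.000130·-0.200000=-0.0000; V=2.499906+0.000130+-0.000026=2.5000

0 0 source 1.8000
1 1 load 2.7692
2 2 source 2.5754
3 3 load 2.4710
4 4 source 2.4919
5 5 load 2.5031
6 6 source 2.5009
7 7 load 2.4997
8 8 source 2.4999
9 9 load 2.5000
10 10 source 2.5000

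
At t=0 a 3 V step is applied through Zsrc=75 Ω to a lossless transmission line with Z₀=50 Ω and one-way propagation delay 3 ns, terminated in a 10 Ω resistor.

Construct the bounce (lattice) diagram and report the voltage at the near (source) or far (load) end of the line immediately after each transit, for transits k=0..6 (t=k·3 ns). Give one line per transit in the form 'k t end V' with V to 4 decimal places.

0 0 source 1.2000
1 3 load 0.4000
2 6 source 0.2400
3 9 load 0.3467
4 12 source 0.3680
5 15 load 0.3538
6 18 source 0.3509

Γ_L=-0.666667, Γ_S=0.200000; launch V₁=3·50/125=1.200000
k=0 src: V=1.2000
k=1 load: inc=1.200000, refl=1.200000·-0.666667=-0.8000; V=0.000000+1.200000+-0.800000=0.4000
k=2 src: inc=-0.800000, refl=-0.800000·0.200000=-0.1600; V=1.200000+-0.800000+-0.160000=0.2400
k=3 load: inc=-0.160000, refl=-0.160000·-0.666667=0.1067; V=0.400000+-0.160000+0.106667=0.3467
k=4 src: inc=0.106667, refl=0.106667·0.200000=0.0213; V=0.240000+0.106667+0.021333=0.3680
k=5 load: inc=0.021333, refl=0.021333·-0.666667=-0.0142; V=0.346667+0.021333+-0.014222=0.3538
k=6 src: inc=-0.014222, refl=-0.014222·0.200000=-0.0028; V=0.368000+-0.014222+-0.002844=0.3509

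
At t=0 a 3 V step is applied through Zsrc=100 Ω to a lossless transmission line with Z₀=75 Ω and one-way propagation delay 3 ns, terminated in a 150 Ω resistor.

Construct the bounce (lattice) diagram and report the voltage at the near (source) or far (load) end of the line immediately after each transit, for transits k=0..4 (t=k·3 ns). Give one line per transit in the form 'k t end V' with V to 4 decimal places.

0 0 source 1.2857
1 3 load 1.7143
2 6 source 1.7755
3 9 load 1.7959
4 12 source 1.7988

Γ_L=0.333333, Γ_S=0.142857; launch V₁=3·75/175=1.285714
k=0 src: V=1.2857
k=1 load: inc=1.285714, refl=1.285714·0.333333=0.4286; V=0.000000+1.285714+0.428571=1.7143
k=2 src: inc=0.428571, refl=0.428571·0.142857=0.0612; V=1.285714+0.428571+0.061224=1.7755
k=3 load: inc=0.061224, refl=0.061224·0.333333=0.0204; V=1.714286+0.061224+0.020408=1.7959
k=4 src: inc=0.020408, refl=0.020408·0.142857=0.0029; V=1.775510+0.020408+0.002915=1.7988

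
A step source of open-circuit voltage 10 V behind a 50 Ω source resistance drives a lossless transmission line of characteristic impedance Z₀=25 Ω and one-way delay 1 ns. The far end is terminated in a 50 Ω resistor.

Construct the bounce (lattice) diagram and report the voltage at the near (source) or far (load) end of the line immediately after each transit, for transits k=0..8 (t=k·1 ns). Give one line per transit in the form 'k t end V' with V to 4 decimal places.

Γ_L=0.333333, Γ_S=0.333333; launch V₁=10·25/75=3.333333
k=0 src: V=3.3333
k=1 load: inc=3.333333, refl=3.333333·0.333333=1.1111; V=0.000000+3.333333+1.111111=4.4444
k=2 src: inc=1.111111, refl=1.111111·0.333333=0.3704; V=3.333333+1.111111+0.370370=4.8148
k=3 load: inc=0.370370, refl=0.370370·0.333333=0.1235; V=4.444444+0.370370+0.123457=4.9383
k=4 src: inc=0.123457, refl=0.123457·0.333333=0.0412; V=4.814815+0.123457+0.041152=4.9794
k=5 load: inc=0.041152, refl=0.041152·0.333333=0.0137; V=4.938272+0.041152+0.013717=4.9931
k=6 src: inc=0.013717, refl=0.013717·0.333333=0.0046; V=4.979424+0.013717+0.004572=4.9977
k=7 load: inc=0.004572, refl=0.004572·0.333333=0.0015; V=4.993141+0.004572+0.001524=4.9992
k=8 src: inc=0.001524, refl=0.001524·0.333333=0.0005; V=4.997714+0.001524+0.000508=4.9997

0 0 source 3.3333
1 1 load 4.4444
2 2 source 4.8148
3 3 load 4.9383
4 4 source 4.9794
5 5 load 4.9931
6 6 source 4.9977
7 7 load 4.9992
8 8 source 4.9997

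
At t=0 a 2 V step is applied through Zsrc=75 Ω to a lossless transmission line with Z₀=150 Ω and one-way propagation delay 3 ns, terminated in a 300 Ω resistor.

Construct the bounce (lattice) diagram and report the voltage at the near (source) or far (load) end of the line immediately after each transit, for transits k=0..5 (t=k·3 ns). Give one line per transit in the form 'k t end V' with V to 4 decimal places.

Γ_L=0.333333, Γ_S=-0.333333; launch V₁=2·150/225=1.333333
k=0 src: V=1.3333
k=1 load: inc=1.333333, refl=1.333333·0.333333=0.4444; V=0.000000+1.333333+0.444444=1.7778
k=2 src: inc=0.444444, refl=0.444444·-0.333333=-0.1481; V=1.333333+0.444444+-0.148148=1.6296
k=3 load: inc=-0.148148, refl=-0.148148·0.333333=-0.0494; V=1.777778+-0.148148+-0.049383=1.5802
k=4 src: inc=-0.049383, refl=-0.049383·-0.333333=0.0165; V=1.629630+-0.049383+0.016461=1.5967
k=5 load: inc=0.016461, refl=0.016461·0.333333=0.0055; V=1.580247+0.016461+0.005487=1.6022

0 0 source 1.3333
1 3 load 1.7778
2 6 source 1.6296
3 9 load 1.5802
4 12 source 1.5967
5 15 load 1.6022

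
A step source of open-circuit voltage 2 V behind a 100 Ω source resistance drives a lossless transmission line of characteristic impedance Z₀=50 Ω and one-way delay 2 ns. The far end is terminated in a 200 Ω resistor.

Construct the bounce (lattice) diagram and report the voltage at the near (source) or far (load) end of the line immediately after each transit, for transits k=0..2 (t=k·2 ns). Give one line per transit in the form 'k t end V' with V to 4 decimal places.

0 0 source 0.6667
1 2 load 1.0667
2 4 source 1.2000

Γ_L=0.600000, Γ_S=0.333333; launch V₁=2·50/150=0.666667
k=0 src: V=0.6667
k=1 load: inc=0.666667, refl=0.666667·0.600000=0.4000; V=0.000000+0.666667+0.400000=1.0667
k=2 src: inc=0.400000, refl=0.400000·0.333333=0.1333; V=0.666667+0.400000+0.133333=1.2000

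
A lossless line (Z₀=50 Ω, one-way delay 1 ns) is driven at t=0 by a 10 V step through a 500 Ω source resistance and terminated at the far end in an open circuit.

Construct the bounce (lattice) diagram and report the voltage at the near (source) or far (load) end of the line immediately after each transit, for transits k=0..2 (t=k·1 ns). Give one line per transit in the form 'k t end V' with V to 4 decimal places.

0 0 source 0.9091
1 1 load 1.8182
2 2 source 2.5620

Γ_L=1.000000, Γ_S=0.818182; launch V₁=10·50/550=0.909091
k=0 src: V=0.9091
k=1 load: inc=0.909091, refl=0.909091·1.000000=0.9091; V=0.000000+0.909091+0.909091=1.8182
k=2 src: inc=0.909091, refl=0.909091·0.818182=0.7438; V=0.909091+0.909091+0.743802=2.5620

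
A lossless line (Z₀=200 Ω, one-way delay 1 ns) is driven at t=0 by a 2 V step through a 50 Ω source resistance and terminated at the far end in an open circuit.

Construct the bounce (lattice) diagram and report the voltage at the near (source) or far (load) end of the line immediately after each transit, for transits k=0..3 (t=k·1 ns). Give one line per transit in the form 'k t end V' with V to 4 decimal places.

Γ_L=1.000000, Γ_S=-0.600000; launch V₁=2·200/250=1.600000
k=0 src: V=1.6000
k=1 load: inc=1.600000, refl=1.600000·1.000000=1.6000; V=0.000000+1.600000+1.600000=3.2000
k=2 src: inc=1.600000, refl=1.600000·-0.600000=-0.9600; V=1.600000+1.600000+-0.960000=2.2400
k=3 load: inc=-0.960000, refl=-0.960000·1.000000=-0.9600; V=3.200000+-0.960000+-0.960000=1.2800

0 0 source 1.6000
1 1 load 3.2000
2 2 source 2.2400
3 3 load 1.2800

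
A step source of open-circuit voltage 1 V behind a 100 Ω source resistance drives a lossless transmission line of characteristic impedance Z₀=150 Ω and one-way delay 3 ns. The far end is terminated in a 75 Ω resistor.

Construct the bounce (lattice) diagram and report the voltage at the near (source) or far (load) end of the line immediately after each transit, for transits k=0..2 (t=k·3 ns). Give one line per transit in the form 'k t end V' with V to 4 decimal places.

Γ_L=-0.333333, Γ_S=-0.200000; launch V₁=1·150/250=0.600000
k=0 src: V=0.6000
k=1 load: inc=0.600000, refl=0.600000·-0.333333=-0.2000; V=0.000000+0.600000+-0.200000=0.4000
k=2 src: inc=-0.200000, refl=-0.200000·-0.200000=0.0400; V=0.600000+-0.200000+0.040000=0.4400

0 0 source 0.6000
1 3 load 0.4000
2 6 source 0.4400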